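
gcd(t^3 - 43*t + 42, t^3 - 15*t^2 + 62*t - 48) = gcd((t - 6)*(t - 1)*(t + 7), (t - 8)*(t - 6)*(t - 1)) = t^2 - 7*t + 6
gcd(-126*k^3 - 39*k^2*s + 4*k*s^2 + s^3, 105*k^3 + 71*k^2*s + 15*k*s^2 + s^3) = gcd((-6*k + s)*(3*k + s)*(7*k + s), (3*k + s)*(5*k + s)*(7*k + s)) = 21*k^2 + 10*k*s + s^2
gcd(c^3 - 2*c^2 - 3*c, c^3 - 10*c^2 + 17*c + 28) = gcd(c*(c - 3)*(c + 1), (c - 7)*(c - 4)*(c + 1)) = c + 1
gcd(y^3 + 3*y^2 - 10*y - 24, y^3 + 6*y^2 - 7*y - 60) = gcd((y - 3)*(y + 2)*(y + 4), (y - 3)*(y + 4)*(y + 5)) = y^2 + y - 12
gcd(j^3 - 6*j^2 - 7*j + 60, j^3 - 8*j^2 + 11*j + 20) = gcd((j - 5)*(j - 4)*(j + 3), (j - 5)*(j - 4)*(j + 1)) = j^2 - 9*j + 20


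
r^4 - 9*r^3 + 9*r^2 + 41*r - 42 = (r - 7)*(r - 3)*(r - 1)*(r + 2)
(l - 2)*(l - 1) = l^2 - 3*l + 2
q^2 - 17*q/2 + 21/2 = (q - 7)*(q - 3/2)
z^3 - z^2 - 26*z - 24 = (z - 6)*(z + 1)*(z + 4)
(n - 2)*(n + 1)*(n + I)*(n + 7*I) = n^4 - n^3 + 8*I*n^3 - 9*n^2 - 8*I*n^2 + 7*n - 16*I*n + 14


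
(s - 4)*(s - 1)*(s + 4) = s^3 - s^2 - 16*s + 16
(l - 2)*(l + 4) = l^2 + 2*l - 8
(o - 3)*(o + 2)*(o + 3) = o^3 + 2*o^2 - 9*o - 18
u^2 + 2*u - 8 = (u - 2)*(u + 4)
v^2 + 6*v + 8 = (v + 2)*(v + 4)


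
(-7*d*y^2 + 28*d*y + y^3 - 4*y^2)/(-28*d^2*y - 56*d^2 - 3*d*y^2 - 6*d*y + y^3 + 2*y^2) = y*(y - 4)/(4*d*y + 8*d + y^2 + 2*y)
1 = 1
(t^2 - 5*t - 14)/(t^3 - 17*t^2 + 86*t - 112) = (t + 2)/(t^2 - 10*t + 16)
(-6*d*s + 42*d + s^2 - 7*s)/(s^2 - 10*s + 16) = (-6*d*s + 42*d + s^2 - 7*s)/(s^2 - 10*s + 16)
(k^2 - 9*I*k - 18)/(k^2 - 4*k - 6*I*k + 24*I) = (k - 3*I)/(k - 4)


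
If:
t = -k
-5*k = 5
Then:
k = -1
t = 1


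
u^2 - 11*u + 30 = (u - 6)*(u - 5)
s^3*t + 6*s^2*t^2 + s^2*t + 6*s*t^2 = s*(s + 6*t)*(s*t + t)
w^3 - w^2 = w^2*(w - 1)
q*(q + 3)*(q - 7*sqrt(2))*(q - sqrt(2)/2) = q^4 - 15*sqrt(2)*q^3/2 + 3*q^3 - 45*sqrt(2)*q^2/2 + 7*q^2 + 21*q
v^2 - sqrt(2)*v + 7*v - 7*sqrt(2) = (v + 7)*(v - sqrt(2))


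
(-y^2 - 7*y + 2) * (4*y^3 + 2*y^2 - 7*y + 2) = -4*y^5 - 30*y^4 + y^3 + 51*y^2 - 28*y + 4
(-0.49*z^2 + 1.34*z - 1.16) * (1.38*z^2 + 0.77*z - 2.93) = -0.6762*z^4 + 1.4719*z^3 + 0.8667*z^2 - 4.8194*z + 3.3988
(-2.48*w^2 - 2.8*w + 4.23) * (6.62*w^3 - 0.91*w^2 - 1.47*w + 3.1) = -16.4176*w^5 - 16.2792*w^4 + 34.1962*w^3 - 7.4213*w^2 - 14.8981*w + 13.113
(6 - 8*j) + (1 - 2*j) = 7 - 10*j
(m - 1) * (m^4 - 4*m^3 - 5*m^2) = m^5 - 5*m^4 - m^3 + 5*m^2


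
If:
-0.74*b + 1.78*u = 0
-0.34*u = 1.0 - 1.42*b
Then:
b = 0.78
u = 0.33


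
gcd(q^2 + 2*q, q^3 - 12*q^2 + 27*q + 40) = 1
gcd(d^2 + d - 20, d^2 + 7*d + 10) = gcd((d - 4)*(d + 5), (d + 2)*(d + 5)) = d + 5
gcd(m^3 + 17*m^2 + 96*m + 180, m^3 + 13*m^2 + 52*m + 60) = m^2 + 11*m + 30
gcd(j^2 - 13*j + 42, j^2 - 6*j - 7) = j - 7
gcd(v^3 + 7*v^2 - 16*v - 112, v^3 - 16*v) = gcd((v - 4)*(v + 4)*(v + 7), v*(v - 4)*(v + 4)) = v^2 - 16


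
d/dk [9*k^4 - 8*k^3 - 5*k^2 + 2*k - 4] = 36*k^3 - 24*k^2 - 10*k + 2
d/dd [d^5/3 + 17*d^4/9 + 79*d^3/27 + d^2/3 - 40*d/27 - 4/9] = 5*d^4/3 + 68*d^3/9 + 79*d^2/9 + 2*d/3 - 40/27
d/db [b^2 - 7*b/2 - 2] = 2*b - 7/2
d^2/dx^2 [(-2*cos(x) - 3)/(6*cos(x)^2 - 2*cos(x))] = 3*(38*sin(x)^4/cos(x)^3 - 6*sin(x)^2 - 15 + 23/cos(x) + 18/cos(x)^2 - 40/cos(x)^3)/(2*(3*cos(x) - 1)^3)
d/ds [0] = 0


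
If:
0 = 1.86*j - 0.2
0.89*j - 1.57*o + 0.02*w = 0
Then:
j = 0.11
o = 0.0127388535031847*w + 0.0609547291281419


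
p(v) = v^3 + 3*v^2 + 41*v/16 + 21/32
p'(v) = 3*v^2 + 6*v + 41/16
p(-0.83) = 0.02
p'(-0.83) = -0.35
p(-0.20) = 0.26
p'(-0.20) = 1.48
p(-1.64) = 0.11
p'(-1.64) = 0.79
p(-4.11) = -28.63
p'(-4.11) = 28.58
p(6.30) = 385.92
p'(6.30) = 159.43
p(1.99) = 25.52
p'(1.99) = 26.38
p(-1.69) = 0.07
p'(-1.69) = 0.99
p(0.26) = 1.54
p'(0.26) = 4.33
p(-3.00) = -7.03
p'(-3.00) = 11.56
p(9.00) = 995.72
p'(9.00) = 299.56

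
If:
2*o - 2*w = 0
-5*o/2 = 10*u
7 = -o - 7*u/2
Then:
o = -56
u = 14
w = -56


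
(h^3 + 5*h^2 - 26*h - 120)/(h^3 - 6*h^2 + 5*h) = (h^2 + 10*h + 24)/(h*(h - 1))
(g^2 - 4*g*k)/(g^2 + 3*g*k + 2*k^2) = g*(g - 4*k)/(g^2 + 3*g*k + 2*k^2)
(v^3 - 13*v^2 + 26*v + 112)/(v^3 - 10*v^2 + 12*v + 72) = (v^2 - 15*v + 56)/(v^2 - 12*v + 36)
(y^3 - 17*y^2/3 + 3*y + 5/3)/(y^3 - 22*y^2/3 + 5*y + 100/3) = (3*y^2 - 2*y - 1)/(3*y^2 - 7*y - 20)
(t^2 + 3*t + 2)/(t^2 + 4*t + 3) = (t + 2)/(t + 3)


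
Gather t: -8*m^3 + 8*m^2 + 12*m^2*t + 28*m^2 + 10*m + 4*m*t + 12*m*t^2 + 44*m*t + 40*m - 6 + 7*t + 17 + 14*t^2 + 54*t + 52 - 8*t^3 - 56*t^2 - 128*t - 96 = -8*m^3 + 36*m^2 + 50*m - 8*t^3 + t^2*(12*m - 42) + t*(12*m^2 + 48*m - 67) - 33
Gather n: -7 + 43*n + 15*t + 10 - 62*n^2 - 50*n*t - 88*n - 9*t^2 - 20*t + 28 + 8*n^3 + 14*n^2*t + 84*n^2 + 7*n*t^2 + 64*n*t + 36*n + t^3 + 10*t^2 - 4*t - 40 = 8*n^3 + n^2*(14*t + 22) + n*(7*t^2 + 14*t - 9) + t^3 + t^2 - 9*t - 9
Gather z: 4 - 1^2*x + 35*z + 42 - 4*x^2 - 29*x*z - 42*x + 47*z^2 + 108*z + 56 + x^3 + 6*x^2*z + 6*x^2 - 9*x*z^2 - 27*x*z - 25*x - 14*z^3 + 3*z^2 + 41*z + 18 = x^3 + 2*x^2 - 68*x - 14*z^3 + z^2*(50 - 9*x) + z*(6*x^2 - 56*x + 184) + 120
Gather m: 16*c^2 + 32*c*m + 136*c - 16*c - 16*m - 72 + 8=16*c^2 + 120*c + m*(32*c - 16) - 64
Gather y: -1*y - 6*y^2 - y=-6*y^2 - 2*y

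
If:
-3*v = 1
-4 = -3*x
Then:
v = -1/3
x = 4/3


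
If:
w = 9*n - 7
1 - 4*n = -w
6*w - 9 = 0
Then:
No Solution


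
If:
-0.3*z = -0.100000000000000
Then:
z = 0.33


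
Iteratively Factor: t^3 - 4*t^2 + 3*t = (t - 1)*(t^2 - 3*t) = (t - 3)*(t - 1)*(t)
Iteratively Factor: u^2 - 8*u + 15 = (u - 5)*(u - 3)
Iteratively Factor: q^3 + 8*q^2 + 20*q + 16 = (q + 2)*(q^2 + 6*q + 8) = (q + 2)*(q + 4)*(q + 2)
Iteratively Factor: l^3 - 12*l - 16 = (l + 2)*(l^2 - 2*l - 8) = (l + 2)^2*(l - 4)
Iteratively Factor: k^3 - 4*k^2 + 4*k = (k - 2)*(k^2 - 2*k) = k*(k - 2)*(k - 2)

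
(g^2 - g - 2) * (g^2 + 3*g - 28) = g^4 + 2*g^3 - 33*g^2 + 22*g + 56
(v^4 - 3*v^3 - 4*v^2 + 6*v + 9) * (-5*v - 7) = -5*v^5 + 8*v^4 + 41*v^3 - 2*v^2 - 87*v - 63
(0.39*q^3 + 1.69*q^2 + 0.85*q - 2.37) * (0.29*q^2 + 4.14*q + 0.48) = 0.1131*q^5 + 2.1047*q^4 + 7.4303*q^3 + 3.6429*q^2 - 9.4038*q - 1.1376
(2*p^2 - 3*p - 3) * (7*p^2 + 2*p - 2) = 14*p^4 - 17*p^3 - 31*p^2 + 6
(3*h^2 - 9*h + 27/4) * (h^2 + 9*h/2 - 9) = 3*h^4 + 9*h^3/2 - 243*h^2/4 + 891*h/8 - 243/4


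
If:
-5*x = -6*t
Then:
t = 5*x/6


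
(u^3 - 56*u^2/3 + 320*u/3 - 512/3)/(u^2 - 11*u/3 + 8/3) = (u^2 - 16*u + 64)/(u - 1)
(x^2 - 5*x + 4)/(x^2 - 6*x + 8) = (x - 1)/(x - 2)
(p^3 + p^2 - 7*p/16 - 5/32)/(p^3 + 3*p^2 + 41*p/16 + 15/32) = (2*p - 1)/(2*p + 3)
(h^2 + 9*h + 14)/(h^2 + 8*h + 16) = (h^2 + 9*h + 14)/(h^2 + 8*h + 16)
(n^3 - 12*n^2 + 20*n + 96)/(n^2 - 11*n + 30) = (n^2 - 6*n - 16)/(n - 5)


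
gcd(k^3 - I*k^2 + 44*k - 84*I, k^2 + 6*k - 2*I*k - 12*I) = k - 2*I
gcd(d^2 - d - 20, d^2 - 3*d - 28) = d + 4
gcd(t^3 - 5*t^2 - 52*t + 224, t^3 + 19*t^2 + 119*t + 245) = t + 7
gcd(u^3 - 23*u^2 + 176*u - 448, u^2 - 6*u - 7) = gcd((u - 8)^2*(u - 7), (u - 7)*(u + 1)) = u - 7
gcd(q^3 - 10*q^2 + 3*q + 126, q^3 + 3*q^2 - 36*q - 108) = q^2 - 3*q - 18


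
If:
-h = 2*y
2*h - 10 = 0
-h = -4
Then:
No Solution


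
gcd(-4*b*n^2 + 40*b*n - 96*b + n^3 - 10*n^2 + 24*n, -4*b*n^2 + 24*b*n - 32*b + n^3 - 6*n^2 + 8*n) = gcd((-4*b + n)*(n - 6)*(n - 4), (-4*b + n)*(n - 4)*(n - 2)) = 4*b*n - 16*b - n^2 + 4*n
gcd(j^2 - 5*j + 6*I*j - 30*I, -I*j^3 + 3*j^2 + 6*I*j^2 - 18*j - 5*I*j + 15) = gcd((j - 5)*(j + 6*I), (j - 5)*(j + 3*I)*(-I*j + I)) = j - 5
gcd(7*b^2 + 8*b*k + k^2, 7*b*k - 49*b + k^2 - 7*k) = 7*b + k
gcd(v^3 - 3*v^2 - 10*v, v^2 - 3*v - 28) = 1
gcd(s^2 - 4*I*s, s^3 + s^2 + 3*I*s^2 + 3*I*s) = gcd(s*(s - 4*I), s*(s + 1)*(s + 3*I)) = s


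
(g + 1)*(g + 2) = g^2 + 3*g + 2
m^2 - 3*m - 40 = (m - 8)*(m + 5)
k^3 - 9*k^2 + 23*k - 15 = (k - 5)*(k - 3)*(k - 1)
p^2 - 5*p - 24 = (p - 8)*(p + 3)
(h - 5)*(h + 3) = h^2 - 2*h - 15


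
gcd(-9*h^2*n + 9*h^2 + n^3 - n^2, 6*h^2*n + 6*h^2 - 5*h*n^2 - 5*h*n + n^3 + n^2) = 3*h - n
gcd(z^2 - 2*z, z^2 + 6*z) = z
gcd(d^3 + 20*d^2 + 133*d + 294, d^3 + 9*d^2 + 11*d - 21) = d + 7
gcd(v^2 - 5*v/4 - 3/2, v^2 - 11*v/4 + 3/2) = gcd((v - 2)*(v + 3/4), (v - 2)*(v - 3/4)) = v - 2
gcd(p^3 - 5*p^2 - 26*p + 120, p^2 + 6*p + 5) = p + 5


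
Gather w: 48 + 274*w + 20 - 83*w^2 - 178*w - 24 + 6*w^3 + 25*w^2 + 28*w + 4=6*w^3 - 58*w^2 + 124*w + 48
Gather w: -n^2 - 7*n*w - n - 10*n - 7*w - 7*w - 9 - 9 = -n^2 - 11*n + w*(-7*n - 14) - 18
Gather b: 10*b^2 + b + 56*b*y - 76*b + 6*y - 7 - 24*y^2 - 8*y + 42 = 10*b^2 + b*(56*y - 75) - 24*y^2 - 2*y + 35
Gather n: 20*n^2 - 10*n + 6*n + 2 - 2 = 20*n^2 - 4*n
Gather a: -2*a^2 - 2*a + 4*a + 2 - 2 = -2*a^2 + 2*a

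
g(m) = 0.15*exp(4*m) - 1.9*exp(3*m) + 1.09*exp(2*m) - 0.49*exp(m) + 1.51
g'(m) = 0.6*exp(4*m) - 5.7*exp(3*m) + 2.18*exp(2*m) - 0.49*exp(m) = (0.6*exp(3*m) - 5.7*exp(2*m) + 2.18*exp(m) - 0.49)*exp(m)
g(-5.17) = 1.51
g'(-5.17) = -0.00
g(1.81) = -185.16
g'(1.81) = -385.59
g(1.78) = -173.77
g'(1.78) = -372.90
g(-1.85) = 1.45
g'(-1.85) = -0.04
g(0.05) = 0.18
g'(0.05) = -4.00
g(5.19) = 144664659.54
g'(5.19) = 589571622.26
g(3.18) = 24355.94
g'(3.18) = 122611.90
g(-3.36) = 1.49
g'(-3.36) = -0.01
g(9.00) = 645673911975533.00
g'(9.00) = 2583706396432450.00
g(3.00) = 9448.76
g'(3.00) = 52334.93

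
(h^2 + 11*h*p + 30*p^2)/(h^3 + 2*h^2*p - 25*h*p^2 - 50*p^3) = (-h - 6*p)/(-h^2 + 3*h*p + 10*p^2)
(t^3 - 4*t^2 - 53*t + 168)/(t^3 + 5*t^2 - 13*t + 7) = (t^2 - 11*t + 24)/(t^2 - 2*t + 1)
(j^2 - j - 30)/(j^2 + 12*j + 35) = (j - 6)/(j + 7)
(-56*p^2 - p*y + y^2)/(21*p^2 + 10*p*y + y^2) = (-8*p + y)/(3*p + y)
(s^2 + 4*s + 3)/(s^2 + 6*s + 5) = (s + 3)/(s + 5)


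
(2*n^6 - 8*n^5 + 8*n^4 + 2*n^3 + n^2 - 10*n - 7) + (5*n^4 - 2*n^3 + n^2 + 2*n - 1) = 2*n^6 - 8*n^5 + 13*n^4 + 2*n^2 - 8*n - 8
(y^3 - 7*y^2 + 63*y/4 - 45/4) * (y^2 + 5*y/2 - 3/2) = y^5 - 9*y^4/2 - 13*y^3/4 + 309*y^2/8 - 207*y/4 + 135/8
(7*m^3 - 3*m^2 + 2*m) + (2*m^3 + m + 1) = 9*m^3 - 3*m^2 + 3*m + 1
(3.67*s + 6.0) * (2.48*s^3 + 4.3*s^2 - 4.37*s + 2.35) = 9.1016*s^4 + 30.661*s^3 + 9.7621*s^2 - 17.5955*s + 14.1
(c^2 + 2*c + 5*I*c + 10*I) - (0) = c^2 + 2*c + 5*I*c + 10*I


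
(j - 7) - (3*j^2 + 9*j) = -3*j^2 - 8*j - 7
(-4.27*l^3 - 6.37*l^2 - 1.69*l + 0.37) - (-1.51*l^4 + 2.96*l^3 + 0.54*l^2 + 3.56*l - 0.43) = 1.51*l^4 - 7.23*l^3 - 6.91*l^2 - 5.25*l + 0.8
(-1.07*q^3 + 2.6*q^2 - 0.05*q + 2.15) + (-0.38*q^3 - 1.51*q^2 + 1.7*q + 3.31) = -1.45*q^3 + 1.09*q^2 + 1.65*q + 5.46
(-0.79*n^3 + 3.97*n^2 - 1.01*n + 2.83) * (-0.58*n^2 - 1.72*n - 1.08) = 0.4582*n^5 - 0.9438*n^4 - 5.3894*n^3 - 4.1918*n^2 - 3.7768*n - 3.0564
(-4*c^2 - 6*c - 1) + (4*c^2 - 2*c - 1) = -8*c - 2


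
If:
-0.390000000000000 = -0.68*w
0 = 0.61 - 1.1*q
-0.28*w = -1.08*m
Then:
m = 0.15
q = 0.55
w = 0.57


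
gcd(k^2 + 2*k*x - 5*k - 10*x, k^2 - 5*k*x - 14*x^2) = k + 2*x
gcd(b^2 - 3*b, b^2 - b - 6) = b - 3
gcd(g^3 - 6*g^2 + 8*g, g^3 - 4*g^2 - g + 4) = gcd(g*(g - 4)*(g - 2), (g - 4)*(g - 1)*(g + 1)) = g - 4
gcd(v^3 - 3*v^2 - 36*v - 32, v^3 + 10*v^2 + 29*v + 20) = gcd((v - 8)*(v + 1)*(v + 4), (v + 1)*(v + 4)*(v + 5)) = v^2 + 5*v + 4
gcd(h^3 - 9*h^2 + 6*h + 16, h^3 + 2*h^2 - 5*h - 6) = h^2 - h - 2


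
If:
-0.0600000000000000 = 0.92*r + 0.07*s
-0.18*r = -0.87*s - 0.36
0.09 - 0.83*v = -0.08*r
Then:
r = -0.03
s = -0.42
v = 0.11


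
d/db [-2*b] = -2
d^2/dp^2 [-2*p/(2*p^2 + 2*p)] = -2/(p^3 + 3*p^2 + 3*p + 1)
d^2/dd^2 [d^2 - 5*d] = 2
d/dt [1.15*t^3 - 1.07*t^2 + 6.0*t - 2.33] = 3.45*t^2 - 2.14*t + 6.0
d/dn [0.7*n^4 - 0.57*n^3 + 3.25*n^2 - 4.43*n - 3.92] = 2.8*n^3 - 1.71*n^2 + 6.5*n - 4.43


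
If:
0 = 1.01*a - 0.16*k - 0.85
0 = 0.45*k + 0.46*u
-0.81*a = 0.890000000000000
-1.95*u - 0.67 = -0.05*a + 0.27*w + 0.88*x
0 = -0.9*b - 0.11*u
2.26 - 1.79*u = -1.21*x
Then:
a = -1.10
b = -1.46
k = -12.25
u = 11.98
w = -140.91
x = 15.86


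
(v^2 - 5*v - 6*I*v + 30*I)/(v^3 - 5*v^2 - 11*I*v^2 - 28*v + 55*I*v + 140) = (v - 6*I)/(v^2 - 11*I*v - 28)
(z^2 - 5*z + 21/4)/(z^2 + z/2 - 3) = (z - 7/2)/(z + 2)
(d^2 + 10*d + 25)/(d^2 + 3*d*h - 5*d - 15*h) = (d^2 + 10*d + 25)/(d^2 + 3*d*h - 5*d - 15*h)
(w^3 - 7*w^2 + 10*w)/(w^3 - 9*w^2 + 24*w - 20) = w/(w - 2)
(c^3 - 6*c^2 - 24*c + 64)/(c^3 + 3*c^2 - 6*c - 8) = (c - 8)/(c + 1)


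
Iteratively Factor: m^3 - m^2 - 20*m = (m)*(m^2 - m - 20) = m*(m - 5)*(m + 4)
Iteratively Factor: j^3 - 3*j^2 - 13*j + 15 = (j - 5)*(j^2 + 2*j - 3) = (j - 5)*(j - 1)*(j + 3)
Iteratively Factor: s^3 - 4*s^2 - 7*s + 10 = (s + 2)*(s^2 - 6*s + 5) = (s - 5)*(s + 2)*(s - 1)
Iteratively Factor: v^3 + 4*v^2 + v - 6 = (v + 3)*(v^2 + v - 2) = (v - 1)*(v + 3)*(v + 2)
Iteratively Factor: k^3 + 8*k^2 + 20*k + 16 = (k + 4)*(k^2 + 4*k + 4) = (k + 2)*(k + 4)*(k + 2)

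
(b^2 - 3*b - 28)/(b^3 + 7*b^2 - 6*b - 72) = (b - 7)/(b^2 + 3*b - 18)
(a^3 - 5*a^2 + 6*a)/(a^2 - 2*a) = a - 3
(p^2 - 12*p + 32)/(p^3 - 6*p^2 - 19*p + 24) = (p - 4)/(p^2 + 2*p - 3)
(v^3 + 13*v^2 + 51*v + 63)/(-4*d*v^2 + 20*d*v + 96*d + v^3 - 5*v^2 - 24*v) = (v^2 + 10*v + 21)/(-4*d*v + 32*d + v^2 - 8*v)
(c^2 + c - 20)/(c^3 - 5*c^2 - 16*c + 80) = (c + 5)/(c^2 - c - 20)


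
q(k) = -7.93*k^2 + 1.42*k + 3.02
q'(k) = 1.42 - 15.86*k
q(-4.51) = -164.68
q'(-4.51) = 72.95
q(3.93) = -113.88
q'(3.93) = -60.91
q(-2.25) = -40.32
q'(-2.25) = 37.10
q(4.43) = -146.31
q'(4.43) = -68.84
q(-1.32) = -12.67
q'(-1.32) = 22.36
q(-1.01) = -6.50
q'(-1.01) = 17.44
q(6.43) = -315.71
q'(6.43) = -100.56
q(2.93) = -60.90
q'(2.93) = -45.05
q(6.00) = -273.94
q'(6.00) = -93.74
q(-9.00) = -652.09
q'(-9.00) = 144.16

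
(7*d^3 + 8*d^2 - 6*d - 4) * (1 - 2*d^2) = -14*d^5 - 16*d^4 + 19*d^3 + 16*d^2 - 6*d - 4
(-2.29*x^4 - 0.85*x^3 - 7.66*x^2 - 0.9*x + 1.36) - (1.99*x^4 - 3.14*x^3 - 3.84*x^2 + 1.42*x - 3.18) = -4.28*x^4 + 2.29*x^3 - 3.82*x^2 - 2.32*x + 4.54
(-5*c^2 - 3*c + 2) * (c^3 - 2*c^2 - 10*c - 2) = -5*c^5 + 7*c^4 + 58*c^3 + 36*c^2 - 14*c - 4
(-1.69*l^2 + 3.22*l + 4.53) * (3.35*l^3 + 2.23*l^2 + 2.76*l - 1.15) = -5.6615*l^5 + 7.0183*l^4 + 17.6917*l^3 + 20.9326*l^2 + 8.7998*l - 5.2095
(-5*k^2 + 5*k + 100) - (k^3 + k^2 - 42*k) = -k^3 - 6*k^2 + 47*k + 100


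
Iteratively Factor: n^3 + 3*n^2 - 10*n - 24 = (n + 2)*(n^2 + n - 12) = (n - 3)*(n + 2)*(n + 4)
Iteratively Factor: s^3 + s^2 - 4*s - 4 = (s - 2)*(s^2 + 3*s + 2) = (s - 2)*(s + 2)*(s + 1)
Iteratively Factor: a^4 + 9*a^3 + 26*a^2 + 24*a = (a)*(a^3 + 9*a^2 + 26*a + 24) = a*(a + 3)*(a^2 + 6*a + 8) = a*(a + 3)*(a + 4)*(a + 2)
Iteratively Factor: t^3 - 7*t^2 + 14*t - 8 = (t - 4)*(t^2 - 3*t + 2) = (t - 4)*(t - 2)*(t - 1)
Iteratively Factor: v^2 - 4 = (v + 2)*(v - 2)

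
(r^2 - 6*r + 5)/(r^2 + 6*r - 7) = (r - 5)/(r + 7)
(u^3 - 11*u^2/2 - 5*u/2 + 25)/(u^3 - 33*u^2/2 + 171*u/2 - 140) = (2*u^2 - u - 10)/(2*u^2 - 23*u + 56)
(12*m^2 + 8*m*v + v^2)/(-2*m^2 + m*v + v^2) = (6*m + v)/(-m + v)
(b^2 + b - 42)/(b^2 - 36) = (b + 7)/(b + 6)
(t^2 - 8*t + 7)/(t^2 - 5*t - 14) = (t - 1)/(t + 2)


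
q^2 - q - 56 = (q - 8)*(q + 7)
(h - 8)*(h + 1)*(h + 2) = h^3 - 5*h^2 - 22*h - 16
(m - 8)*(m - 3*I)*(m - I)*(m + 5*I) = m^4 - 8*m^3 + I*m^3 + 17*m^2 - 8*I*m^2 - 136*m - 15*I*m + 120*I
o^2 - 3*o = o*(o - 3)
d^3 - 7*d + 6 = (d - 2)*(d - 1)*(d + 3)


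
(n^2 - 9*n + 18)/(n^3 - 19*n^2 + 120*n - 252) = (n - 3)/(n^2 - 13*n + 42)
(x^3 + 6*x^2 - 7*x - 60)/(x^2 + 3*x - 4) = (x^2 + 2*x - 15)/(x - 1)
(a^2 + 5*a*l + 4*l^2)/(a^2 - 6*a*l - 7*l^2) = (a + 4*l)/(a - 7*l)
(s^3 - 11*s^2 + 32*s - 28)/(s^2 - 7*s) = s - 4 + 4/s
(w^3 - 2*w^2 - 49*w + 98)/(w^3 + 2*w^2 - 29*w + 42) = (w - 7)/(w - 3)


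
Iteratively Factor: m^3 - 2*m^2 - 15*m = (m + 3)*(m^2 - 5*m) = m*(m + 3)*(m - 5)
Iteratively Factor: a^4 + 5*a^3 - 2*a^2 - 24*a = (a + 4)*(a^3 + a^2 - 6*a) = (a + 3)*(a + 4)*(a^2 - 2*a) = (a - 2)*(a + 3)*(a + 4)*(a)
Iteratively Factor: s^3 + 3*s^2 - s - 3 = (s + 3)*(s^2 - 1) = (s + 1)*(s + 3)*(s - 1)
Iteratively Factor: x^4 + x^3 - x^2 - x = (x + 1)*(x^3 - x) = (x + 1)^2*(x^2 - x) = (x - 1)*(x + 1)^2*(x)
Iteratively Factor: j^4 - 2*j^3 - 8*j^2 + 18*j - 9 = (j - 1)*(j^3 - j^2 - 9*j + 9) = (j - 1)*(j + 3)*(j^2 - 4*j + 3) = (j - 3)*(j - 1)*(j + 3)*(j - 1)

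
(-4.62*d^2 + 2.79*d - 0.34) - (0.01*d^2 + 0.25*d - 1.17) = -4.63*d^2 + 2.54*d + 0.83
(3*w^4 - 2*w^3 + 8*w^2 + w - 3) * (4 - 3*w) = -9*w^5 + 18*w^4 - 32*w^3 + 29*w^2 + 13*w - 12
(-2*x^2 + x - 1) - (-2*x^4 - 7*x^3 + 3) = 2*x^4 + 7*x^3 - 2*x^2 + x - 4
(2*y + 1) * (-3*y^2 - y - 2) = -6*y^3 - 5*y^2 - 5*y - 2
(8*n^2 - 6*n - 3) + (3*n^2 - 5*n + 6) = 11*n^2 - 11*n + 3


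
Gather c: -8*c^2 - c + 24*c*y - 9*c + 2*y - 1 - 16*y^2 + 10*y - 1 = -8*c^2 + c*(24*y - 10) - 16*y^2 + 12*y - 2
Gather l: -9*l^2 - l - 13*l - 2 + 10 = -9*l^2 - 14*l + 8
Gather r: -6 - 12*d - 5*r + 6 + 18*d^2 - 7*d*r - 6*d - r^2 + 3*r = 18*d^2 - 18*d - r^2 + r*(-7*d - 2)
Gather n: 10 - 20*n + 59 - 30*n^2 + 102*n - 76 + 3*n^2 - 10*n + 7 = -27*n^2 + 72*n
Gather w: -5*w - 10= -5*w - 10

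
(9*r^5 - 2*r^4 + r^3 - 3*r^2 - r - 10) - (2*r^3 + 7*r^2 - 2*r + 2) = 9*r^5 - 2*r^4 - r^3 - 10*r^2 + r - 12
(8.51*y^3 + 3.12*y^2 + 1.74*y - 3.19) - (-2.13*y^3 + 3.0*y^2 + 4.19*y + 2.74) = 10.64*y^3 + 0.12*y^2 - 2.45*y - 5.93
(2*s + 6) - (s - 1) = s + 7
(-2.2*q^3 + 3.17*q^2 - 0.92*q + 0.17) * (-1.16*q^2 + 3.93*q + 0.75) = 2.552*q^5 - 12.3232*q^4 + 11.8753*q^3 - 1.4353*q^2 - 0.0219*q + 0.1275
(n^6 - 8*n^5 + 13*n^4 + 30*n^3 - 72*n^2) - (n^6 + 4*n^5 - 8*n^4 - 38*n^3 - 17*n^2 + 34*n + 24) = -12*n^5 + 21*n^4 + 68*n^3 - 55*n^2 - 34*n - 24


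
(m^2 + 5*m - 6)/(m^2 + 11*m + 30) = (m - 1)/(m + 5)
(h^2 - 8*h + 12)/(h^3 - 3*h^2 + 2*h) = (h - 6)/(h*(h - 1))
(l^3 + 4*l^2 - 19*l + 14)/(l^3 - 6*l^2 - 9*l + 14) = (l^2 + 5*l - 14)/(l^2 - 5*l - 14)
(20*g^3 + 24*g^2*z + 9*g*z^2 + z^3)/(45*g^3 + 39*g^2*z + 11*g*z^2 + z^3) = (4*g^2 + 4*g*z + z^2)/(9*g^2 + 6*g*z + z^2)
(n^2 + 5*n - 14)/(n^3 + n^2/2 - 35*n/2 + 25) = 2*(n + 7)/(2*n^2 + 5*n - 25)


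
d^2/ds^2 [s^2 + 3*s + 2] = 2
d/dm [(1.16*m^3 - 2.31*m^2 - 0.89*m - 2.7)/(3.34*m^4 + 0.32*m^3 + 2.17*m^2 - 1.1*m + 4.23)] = (-3.8744*m^6 + 15.4308*m^5 + 12.1742*m^4 + 34.0896*m^3 + 21.7847*m^2 - 7.8246*m - 6.7347)/(11.1556*m^8 + 2.1376*m^7 + 14.598*m^6 - 5.9592*m^5 + 32.2613*m^4 - 2.0668*m^3 + 19.5682*m^2 - 9.306*m + 17.8929)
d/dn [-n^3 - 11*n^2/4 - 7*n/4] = -3*n^2 - 11*n/2 - 7/4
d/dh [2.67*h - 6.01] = 2.67000000000000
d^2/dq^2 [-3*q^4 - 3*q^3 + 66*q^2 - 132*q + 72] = -36*q^2 - 18*q + 132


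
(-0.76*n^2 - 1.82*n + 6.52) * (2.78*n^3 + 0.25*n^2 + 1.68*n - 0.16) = -2.1128*n^5 - 5.2496*n^4 + 16.3938*n^3 - 1.306*n^2 + 11.2448*n - 1.0432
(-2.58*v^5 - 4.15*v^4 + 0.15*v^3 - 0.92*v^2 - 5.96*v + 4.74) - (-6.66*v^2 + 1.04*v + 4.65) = -2.58*v^5 - 4.15*v^4 + 0.15*v^3 + 5.74*v^2 - 7.0*v + 0.0899999999999999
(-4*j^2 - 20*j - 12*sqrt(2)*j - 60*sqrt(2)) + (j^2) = -3*j^2 - 20*j - 12*sqrt(2)*j - 60*sqrt(2)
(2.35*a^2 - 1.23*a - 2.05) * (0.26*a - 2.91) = 0.611*a^3 - 7.1583*a^2 + 3.0463*a + 5.9655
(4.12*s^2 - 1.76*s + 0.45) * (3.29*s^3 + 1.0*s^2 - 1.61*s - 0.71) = 13.5548*s^5 - 1.6704*s^4 - 6.9127*s^3 + 0.3584*s^2 + 0.5251*s - 0.3195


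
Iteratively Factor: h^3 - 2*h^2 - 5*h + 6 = (h - 1)*(h^2 - h - 6) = (h - 1)*(h + 2)*(h - 3)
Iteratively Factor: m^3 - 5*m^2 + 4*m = (m - 1)*(m^2 - 4*m) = (m - 4)*(m - 1)*(m)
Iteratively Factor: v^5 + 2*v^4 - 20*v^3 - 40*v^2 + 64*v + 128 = (v + 2)*(v^4 - 20*v^2 + 64) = (v + 2)^2*(v^3 - 2*v^2 - 16*v + 32) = (v - 4)*(v + 2)^2*(v^2 + 2*v - 8) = (v - 4)*(v + 2)^2*(v + 4)*(v - 2)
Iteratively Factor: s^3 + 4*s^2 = (s)*(s^2 + 4*s) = s*(s + 4)*(s)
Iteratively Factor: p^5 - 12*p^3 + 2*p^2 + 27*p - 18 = (p - 1)*(p^4 + p^3 - 11*p^2 - 9*p + 18) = (p - 1)*(p + 2)*(p^3 - p^2 - 9*p + 9) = (p - 1)*(p + 2)*(p + 3)*(p^2 - 4*p + 3) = (p - 3)*(p - 1)*(p + 2)*(p + 3)*(p - 1)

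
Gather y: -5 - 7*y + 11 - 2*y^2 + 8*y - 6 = -2*y^2 + y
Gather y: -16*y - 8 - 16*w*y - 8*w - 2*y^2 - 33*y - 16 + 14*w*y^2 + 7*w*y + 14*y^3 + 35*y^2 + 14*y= -8*w + 14*y^3 + y^2*(14*w + 33) + y*(-9*w - 35) - 24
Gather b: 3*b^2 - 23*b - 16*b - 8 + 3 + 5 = 3*b^2 - 39*b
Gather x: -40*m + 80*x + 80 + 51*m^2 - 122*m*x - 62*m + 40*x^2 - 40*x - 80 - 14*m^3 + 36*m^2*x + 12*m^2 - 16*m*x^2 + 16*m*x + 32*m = -14*m^3 + 63*m^2 - 70*m + x^2*(40 - 16*m) + x*(36*m^2 - 106*m + 40)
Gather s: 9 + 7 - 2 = 14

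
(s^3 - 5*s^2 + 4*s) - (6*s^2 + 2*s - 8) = s^3 - 11*s^2 + 2*s + 8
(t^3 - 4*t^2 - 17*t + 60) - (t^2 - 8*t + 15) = t^3 - 5*t^2 - 9*t + 45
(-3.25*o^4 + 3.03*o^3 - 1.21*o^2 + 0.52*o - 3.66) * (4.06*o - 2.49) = -13.195*o^5 + 20.3943*o^4 - 12.4573*o^3 + 5.1241*o^2 - 16.1544*o + 9.1134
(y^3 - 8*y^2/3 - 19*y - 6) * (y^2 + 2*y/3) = y^5 - 2*y^4 - 187*y^3/9 - 56*y^2/3 - 4*y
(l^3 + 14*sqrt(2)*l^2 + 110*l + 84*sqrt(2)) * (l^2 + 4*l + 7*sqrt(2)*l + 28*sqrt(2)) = l^5 + 4*l^4 + 21*sqrt(2)*l^4 + 84*sqrt(2)*l^3 + 306*l^3 + 854*sqrt(2)*l^2 + 1224*l^2 + 1176*l + 3416*sqrt(2)*l + 4704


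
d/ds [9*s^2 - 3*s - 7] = 18*s - 3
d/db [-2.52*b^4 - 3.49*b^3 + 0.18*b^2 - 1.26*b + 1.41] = -10.08*b^3 - 10.47*b^2 + 0.36*b - 1.26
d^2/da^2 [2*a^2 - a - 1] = 4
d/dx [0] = 0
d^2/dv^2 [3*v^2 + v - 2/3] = 6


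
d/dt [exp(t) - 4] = exp(t)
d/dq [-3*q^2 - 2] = -6*q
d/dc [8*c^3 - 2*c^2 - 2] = 4*c*(6*c - 1)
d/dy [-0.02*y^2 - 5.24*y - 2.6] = -0.04*y - 5.24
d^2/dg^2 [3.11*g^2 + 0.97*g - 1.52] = 6.22000000000000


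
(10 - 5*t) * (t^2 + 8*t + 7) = -5*t^3 - 30*t^2 + 45*t + 70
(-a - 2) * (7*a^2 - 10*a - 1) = -7*a^3 - 4*a^2 + 21*a + 2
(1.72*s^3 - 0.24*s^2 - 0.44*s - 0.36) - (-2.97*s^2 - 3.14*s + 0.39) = 1.72*s^3 + 2.73*s^2 + 2.7*s - 0.75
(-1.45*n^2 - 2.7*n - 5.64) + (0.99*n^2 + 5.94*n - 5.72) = -0.46*n^2 + 3.24*n - 11.36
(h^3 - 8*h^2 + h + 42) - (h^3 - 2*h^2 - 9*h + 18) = -6*h^2 + 10*h + 24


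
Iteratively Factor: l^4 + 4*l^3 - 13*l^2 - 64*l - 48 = (l + 4)*(l^3 - 13*l - 12) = (l + 3)*(l + 4)*(l^2 - 3*l - 4) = (l + 1)*(l + 3)*(l + 4)*(l - 4)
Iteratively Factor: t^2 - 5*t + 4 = (t - 1)*(t - 4)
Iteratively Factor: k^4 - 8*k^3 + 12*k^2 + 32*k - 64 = (k - 4)*(k^3 - 4*k^2 - 4*k + 16) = (k - 4)*(k + 2)*(k^2 - 6*k + 8) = (k - 4)^2*(k + 2)*(k - 2)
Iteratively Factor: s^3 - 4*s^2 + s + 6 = (s - 2)*(s^2 - 2*s - 3) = (s - 2)*(s + 1)*(s - 3)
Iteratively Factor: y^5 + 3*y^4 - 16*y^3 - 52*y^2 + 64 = (y + 2)*(y^4 + y^3 - 18*y^2 - 16*y + 32) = (y - 1)*(y + 2)*(y^3 + 2*y^2 - 16*y - 32) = (y - 4)*(y - 1)*(y + 2)*(y^2 + 6*y + 8) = (y - 4)*(y - 1)*(y + 2)^2*(y + 4)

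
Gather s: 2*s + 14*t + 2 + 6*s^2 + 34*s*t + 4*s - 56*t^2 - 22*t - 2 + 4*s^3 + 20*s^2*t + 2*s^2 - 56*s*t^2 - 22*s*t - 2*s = 4*s^3 + s^2*(20*t + 8) + s*(-56*t^2 + 12*t + 4) - 56*t^2 - 8*t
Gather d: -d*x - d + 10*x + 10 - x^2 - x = d*(-x - 1) - x^2 + 9*x + 10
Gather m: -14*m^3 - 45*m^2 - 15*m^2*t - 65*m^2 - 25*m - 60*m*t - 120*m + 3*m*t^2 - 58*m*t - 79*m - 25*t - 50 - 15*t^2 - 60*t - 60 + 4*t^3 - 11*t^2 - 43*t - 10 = -14*m^3 + m^2*(-15*t - 110) + m*(3*t^2 - 118*t - 224) + 4*t^3 - 26*t^2 - 128*t - 120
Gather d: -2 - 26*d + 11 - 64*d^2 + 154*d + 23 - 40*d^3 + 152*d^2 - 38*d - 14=-40*d^3 + 88*d^2 + 90*d + 18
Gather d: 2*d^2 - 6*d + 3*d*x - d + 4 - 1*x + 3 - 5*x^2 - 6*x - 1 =2*d^2 + d*(3*x - 7) - 5*x^2 - 7*x + 6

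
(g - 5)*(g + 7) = g^2 + 2*g - 35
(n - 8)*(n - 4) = n^2 - 12*n + 32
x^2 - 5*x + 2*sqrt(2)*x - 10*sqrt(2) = (x - 5)*(x + 2*sqrt(2))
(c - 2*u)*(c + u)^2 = c^3 - 3*c*u^2 - 2*u^3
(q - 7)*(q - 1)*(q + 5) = q^3 - 3*q^2 - 33*q + 35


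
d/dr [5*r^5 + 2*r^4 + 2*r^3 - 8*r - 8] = 25*r^4 + 8*r^3 + 6*r^2 - 8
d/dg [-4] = 0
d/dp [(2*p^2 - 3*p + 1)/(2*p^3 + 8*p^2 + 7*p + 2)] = (-4*p^4 + 12*p^3 + 32*p^2 - 8*p - 13)/(4*p^6 + 32*p^5 + 92*p^4 + 120*p^3 + 81*p^2 + 28*p + 4)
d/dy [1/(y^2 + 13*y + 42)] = (-2*y - 13)/(y^2 + 13*y + 42)^2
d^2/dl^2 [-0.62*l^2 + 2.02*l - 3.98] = -1.24000000000000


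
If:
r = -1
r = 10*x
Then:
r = -1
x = -1/10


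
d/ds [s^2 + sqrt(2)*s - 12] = 2*s + sqrt(2)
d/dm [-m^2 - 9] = -2*m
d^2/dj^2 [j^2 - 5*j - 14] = 2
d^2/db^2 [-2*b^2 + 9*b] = -4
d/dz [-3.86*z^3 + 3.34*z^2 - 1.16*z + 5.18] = -11.58*z^2 + 6.68*z - 1.16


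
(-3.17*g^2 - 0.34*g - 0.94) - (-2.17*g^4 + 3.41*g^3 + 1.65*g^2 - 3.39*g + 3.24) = 2.17*g^4 - 3.41*g^3 - 4.82*g^2 + 3.05*g - 4.18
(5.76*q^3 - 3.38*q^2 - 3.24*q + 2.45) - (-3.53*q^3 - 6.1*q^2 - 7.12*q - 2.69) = 9.29*q^3 + 2.72*q^2 + 3.88*q + 5.14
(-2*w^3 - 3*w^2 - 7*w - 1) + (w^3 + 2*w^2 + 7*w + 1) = -w^3 - w^2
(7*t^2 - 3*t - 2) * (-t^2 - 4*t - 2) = -7*t^4 - 25*t^3 + 14*t + 4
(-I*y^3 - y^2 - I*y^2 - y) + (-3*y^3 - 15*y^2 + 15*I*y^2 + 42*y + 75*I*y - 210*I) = -3*y^3 - I*y^3 - 16*y^2 + 14*I*y^2 + 41*y + 75*I*y - 210*I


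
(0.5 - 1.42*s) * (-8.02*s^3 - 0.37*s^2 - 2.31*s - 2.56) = 11.3884*s^4 - 3.4846*s^3 + 3.0952*s^2 + 2.4802*s - 1.28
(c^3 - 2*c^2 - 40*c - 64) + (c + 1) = c^3 - 2*c^2 - 39*c - 63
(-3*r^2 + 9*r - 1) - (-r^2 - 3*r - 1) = -2*r^2 + 12*r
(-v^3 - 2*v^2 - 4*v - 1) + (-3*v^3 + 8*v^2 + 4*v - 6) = -4*v^3 + 6*v^2 - 7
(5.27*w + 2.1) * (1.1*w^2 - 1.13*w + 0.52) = 5.797*w^3 - 3.6451*w^2 + 0.3674*w + 1.092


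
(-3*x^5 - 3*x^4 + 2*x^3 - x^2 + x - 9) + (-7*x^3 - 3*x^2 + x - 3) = -3*x^5 - 3*x^4 - 5*x^3 - 4*x^2 + 2*x - 12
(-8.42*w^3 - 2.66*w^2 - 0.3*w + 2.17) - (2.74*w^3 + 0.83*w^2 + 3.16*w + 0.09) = -11.16*w^3 - 3.49*w^2 - 3.46*w + 2.08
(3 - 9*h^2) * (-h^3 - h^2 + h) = 9*h^5 + 9*h^4 - 12*h^3 - 3*h^2 + 3*h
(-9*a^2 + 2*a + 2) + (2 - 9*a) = -9*a^2 - 7*a + 4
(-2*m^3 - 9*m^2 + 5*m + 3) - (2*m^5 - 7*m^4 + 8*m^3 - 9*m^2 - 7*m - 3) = -2*m^5 + 7*m^4 - 10*m^3 + 12*m + 6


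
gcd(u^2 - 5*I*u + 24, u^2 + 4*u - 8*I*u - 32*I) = u - 8*I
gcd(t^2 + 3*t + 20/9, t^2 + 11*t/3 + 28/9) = t + 4/3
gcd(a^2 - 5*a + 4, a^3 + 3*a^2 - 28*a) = a - 4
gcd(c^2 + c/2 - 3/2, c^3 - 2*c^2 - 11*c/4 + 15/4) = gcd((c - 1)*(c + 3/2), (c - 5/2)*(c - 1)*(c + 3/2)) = c^2 + c/2 - 3/2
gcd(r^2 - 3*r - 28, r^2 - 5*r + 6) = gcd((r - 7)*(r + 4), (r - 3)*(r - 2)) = 1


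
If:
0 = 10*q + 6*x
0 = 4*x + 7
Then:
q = 21/20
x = -7/4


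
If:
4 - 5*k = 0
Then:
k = 4/5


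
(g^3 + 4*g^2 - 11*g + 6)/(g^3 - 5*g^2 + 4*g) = (g^2 + 5*g - 6)/(g*(g - 4))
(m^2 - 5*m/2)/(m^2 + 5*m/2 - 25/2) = m/(m + 5)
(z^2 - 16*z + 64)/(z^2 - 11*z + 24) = (z - 8)/(z - 3)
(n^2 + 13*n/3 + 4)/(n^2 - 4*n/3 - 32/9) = 3*(n + 3)/(3*n - 8)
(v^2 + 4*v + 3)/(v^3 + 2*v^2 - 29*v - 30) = (v + 3)/(v^2 + v - 30)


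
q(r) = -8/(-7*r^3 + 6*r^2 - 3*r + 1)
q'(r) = -8*(21*r^2 - 12*r + 3)/(-7*r^3 + 6*r^2 - 3*r + 1)^2 = 24*(-7*r^2 + 4*r - 1)/(7*r^3 - 6*r^2 + 3*r - 1)^2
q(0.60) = 52.63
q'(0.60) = -1163.43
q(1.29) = 1.01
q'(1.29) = -2.87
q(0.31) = -18.26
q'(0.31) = -54.12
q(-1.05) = -0.42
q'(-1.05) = -0.87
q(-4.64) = -0.01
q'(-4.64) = -0.01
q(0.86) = 5.02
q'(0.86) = -25.83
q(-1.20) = -0.32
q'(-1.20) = -0.59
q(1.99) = 0.22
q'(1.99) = -0.38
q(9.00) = 0.00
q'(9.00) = 0.00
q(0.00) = -8.00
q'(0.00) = -24.00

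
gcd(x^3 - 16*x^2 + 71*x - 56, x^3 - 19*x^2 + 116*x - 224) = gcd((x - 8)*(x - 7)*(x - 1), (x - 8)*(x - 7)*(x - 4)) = x^2 - 15*x + 56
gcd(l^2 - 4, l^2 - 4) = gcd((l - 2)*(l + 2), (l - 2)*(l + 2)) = l^2 - 4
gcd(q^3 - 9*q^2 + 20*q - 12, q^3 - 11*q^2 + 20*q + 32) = 1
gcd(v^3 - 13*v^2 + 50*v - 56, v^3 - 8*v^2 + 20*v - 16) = v^2 - 6*v + 8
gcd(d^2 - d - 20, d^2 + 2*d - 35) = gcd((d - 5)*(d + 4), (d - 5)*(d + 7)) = d - 5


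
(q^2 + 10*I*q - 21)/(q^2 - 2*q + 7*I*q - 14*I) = (q + 3*I)/(q - 2)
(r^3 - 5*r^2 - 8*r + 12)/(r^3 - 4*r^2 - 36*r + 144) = (r^2 + r - 2)/(r^2 + 2*r - 24)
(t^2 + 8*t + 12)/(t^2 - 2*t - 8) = (t + 6)/(t - 4)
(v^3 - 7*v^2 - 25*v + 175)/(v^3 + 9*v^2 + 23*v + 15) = (v^2 - 12*v + 35)/(v^2 + 4*v + 3)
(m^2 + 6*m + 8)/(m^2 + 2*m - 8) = (m + 2)/(m - 2)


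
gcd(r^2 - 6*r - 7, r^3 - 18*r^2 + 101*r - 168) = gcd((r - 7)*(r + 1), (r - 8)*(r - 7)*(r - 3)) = r - 7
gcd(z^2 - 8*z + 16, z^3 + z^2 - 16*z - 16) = z - 4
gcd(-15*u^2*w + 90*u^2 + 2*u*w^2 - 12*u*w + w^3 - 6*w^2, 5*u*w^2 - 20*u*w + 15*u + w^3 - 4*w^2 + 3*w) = 5*u + w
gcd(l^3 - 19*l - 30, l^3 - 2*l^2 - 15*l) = l^2 - 2*l - 15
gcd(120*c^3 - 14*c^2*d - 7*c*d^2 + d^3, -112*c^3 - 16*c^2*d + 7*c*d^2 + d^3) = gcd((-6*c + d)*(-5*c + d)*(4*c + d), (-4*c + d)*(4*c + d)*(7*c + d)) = 4*c + d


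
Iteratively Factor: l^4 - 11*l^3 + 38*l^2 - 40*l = (l - 2)*(l^3 - 9*l^2 + 20*l) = (l - 5)*(l - 2)*(l^2 - 4*l) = l*(l - 5)*(l - 2)*(l - 4)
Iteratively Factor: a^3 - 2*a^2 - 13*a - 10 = (a - 5)*(a^2 + 3*a + 2) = (a - 5)*(a + 1)*(a + 2)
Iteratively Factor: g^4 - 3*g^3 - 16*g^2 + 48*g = (g)*(g^3 - 3*g^2 - 16*g + 48) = g*(g - 3)*(g^2 - 16) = g*(g - 3)*(g + 4)*(g - 4)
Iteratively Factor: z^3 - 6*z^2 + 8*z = (z - 2)*(z^2 - 4*z) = (z - 4)*(z - 2)*(z)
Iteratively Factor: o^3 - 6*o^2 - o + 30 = (o + 2)*(o^2 - 8*o + 15) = (o - 3)*(o + 2)*(o - 5)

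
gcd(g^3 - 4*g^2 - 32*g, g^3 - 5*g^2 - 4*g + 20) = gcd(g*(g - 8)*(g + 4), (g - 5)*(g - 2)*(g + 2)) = 1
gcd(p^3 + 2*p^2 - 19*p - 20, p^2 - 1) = p + 1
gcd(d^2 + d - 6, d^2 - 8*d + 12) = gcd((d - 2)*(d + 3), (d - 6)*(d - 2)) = d - 2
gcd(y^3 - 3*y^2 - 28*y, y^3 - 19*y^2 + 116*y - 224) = y - 7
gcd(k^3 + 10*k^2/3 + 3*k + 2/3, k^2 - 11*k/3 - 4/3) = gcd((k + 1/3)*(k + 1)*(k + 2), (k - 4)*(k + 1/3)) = k + 1/3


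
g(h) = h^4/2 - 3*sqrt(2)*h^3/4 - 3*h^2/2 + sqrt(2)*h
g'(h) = 2*h^3 - 9*sqrt(2)*h^2/4 - 3*h + sqrt(2)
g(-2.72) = 33.77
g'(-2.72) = -54.21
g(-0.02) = -0.03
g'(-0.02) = 1.47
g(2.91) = 1.13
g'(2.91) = 15.02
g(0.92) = -0.44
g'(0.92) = -2.48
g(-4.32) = 225.55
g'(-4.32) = -206.25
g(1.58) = -2.58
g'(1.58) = -3.38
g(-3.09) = 58.18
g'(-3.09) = -78.70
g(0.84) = -0.25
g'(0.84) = -2.17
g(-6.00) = 814.62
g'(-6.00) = -527.14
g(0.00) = 0.00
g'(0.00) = 1.41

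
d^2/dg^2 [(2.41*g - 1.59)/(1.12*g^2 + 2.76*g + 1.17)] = ((2.24*g + 2.76)*(2.41*g - 1.59)*(4.48*g + 5.52) - (16.1952*g + 9.7416)*(1.12*g^2 + 2.76*g + 1.17))/(1.12*g^2 + 2.76*g + 1.17)^3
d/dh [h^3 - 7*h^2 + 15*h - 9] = 3*h^2 - 14*h + 15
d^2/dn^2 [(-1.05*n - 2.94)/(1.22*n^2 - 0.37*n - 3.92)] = ((1.05*n + 2.94)*(2.44*n - 0.37)*(4.88*n - 0.74) + (7.686*n + 6.3966)*(-1.22*n^2 + 0.37*n + 3.92))/(-1.22*n^2 + 0.37*n + 3.92)^3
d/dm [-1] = 0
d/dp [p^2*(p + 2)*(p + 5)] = p*(4*p^2 + 21*p + 20)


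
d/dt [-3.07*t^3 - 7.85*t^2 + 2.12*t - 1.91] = -9.21*t^2 - 15.7*t + 2.12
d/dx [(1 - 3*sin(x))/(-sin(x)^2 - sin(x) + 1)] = (-3*sin(x)^2 + 2*sin(x) - 2)*cos(x)/(sin(x) - cos(x)^2)^2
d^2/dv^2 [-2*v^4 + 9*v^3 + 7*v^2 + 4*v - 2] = -24*v^2 + 54*v + 14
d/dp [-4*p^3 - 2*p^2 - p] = -12*p^2 - 4*p - 1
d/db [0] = 0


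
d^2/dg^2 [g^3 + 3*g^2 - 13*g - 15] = 6*g + 6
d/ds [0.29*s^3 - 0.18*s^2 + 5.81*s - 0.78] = 0.87*s^2 - 0.36*s + 5.81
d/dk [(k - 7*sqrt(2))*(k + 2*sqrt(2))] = 2*k - 5*sqrt(2)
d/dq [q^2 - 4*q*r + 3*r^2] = 2*q - 4*r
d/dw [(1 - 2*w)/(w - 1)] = (w - 1)^(-2)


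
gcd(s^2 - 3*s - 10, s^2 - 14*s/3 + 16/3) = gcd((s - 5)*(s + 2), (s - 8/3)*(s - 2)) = 1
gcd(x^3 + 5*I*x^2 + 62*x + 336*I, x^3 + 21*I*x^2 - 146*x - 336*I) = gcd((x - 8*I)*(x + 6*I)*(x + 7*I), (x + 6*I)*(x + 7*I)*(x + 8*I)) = x^2 + 13*I*x - 42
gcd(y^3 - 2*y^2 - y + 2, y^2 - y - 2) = y^2 - y - 2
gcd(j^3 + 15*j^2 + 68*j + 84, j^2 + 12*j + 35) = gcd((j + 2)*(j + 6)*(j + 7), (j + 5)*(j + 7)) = j + 7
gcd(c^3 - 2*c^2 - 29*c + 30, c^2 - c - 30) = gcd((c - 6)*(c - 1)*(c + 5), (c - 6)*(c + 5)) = c^2 - c - 30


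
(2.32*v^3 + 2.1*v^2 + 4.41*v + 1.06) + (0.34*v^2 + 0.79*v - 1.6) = 2.32*v^3 + 2.44*v^2 + 5.2*v - 0.54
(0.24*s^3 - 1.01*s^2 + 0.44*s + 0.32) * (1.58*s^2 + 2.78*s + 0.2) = 0.3792*s^5 - 0.9286*s^4 - 2.0646*s^3 + 1.5268*s^2 + 0.9776*s + 0.064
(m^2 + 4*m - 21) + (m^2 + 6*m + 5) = 2*m^2 + 10*m - 16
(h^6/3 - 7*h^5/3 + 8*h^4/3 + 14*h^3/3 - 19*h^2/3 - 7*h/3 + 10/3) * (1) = h^6/3 - 7*h^5/3 + 8*h^4/3 + 14*h^3/3 - 19*h^2/3 - 7*h/3 + 10/3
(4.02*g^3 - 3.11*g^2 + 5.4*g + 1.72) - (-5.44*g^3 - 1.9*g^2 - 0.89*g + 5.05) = 9.46*g^3 - 1.21*g^2 + 6.29*g - 3.33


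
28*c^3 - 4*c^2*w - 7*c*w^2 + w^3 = (-7*c + w)*(-2*c + w)*(2*c + w)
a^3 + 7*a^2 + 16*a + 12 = (a + 2)^2*(a + 3)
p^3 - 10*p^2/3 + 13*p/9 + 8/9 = (p - 8/3)*(p - 1)*(p + 1/3)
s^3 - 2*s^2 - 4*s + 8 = (s - 2)^2*(s + 2)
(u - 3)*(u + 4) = u^2 + u - 12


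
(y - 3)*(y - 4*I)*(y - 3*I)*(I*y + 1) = I*y^4 + 8*y^3 - 3*I*y^3 - 24*y^2 - 19*I*y^2 - 12*y + 57*I*y + 36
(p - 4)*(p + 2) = p^2 - 2*p - 8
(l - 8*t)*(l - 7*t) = l^2 - 15*l*t + 56*t^2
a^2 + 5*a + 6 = (a + 2)*(a + 3)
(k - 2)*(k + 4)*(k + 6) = k^3 + 8*k^2 + 4*k - 48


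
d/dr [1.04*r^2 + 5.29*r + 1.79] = 2.08*r + 5.29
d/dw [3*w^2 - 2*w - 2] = 6*w - 2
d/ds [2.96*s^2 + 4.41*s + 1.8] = 5.92*s + 4.41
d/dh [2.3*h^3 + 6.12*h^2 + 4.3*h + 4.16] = 6.9*h^2 + 12.24*h + 4.3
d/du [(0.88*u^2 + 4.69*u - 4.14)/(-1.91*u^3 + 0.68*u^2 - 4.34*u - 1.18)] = (1.6808*u^4 + 17.9158*u^3 - 30.7306*u^2 + 3.5536*u - 23.5018)/(3.6481*u^6 - 2.5976*u^5 + 17.0412*u^4 - 1.3948*u^3 + 17.2308*u^2 + 10.2424*u + 1.3924)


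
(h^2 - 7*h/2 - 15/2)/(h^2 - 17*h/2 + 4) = (2*h^2 - 7*h - 15)/(2*h^2 - 17*h + 8)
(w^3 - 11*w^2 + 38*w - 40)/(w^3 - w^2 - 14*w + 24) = (w^2 - 9*w + 20)/(w^2 + w - 12)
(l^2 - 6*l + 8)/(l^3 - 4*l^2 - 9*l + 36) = (l - 2)/(l^2 - 9)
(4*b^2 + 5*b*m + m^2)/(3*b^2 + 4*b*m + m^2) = (4*b + m)/(3*b + m)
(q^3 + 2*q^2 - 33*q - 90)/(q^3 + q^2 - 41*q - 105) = (q - 6)/(q - 7)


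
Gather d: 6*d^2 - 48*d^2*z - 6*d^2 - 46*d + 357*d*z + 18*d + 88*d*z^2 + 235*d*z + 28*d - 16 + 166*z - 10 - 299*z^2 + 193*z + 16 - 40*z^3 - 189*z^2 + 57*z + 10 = -48*d^2*z + d*(88*z^2 + 592*z) - 40*z^3 - 488*z^2 + 416*z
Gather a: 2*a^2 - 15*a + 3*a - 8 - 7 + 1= 2*a^2 - 12*a - 14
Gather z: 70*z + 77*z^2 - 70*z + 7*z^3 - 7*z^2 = 7*z^3 + 70*z^2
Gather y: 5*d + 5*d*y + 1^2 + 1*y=5*d + y*(5*d + 1) + 1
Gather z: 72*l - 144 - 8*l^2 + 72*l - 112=-8*l^2 + 144*l - 256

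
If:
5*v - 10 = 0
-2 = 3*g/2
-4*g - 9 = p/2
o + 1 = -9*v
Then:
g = -4/3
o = -19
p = -22/3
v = 2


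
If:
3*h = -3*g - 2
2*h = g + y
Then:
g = -y/3 - 4/9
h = y/3 - 2/9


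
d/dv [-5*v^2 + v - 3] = 1 - 10*v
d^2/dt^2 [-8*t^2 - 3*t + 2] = -16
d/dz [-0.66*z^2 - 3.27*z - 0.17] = -1.32*z - 3.27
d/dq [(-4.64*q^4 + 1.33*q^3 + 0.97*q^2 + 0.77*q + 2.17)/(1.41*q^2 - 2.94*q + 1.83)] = (-13.0848*q^5 + 42.8001*q^4 - 41.7852*q^3 + 3.3642*q^2 - 2.5692*q + 7.7889)/(1.9881*q^4 - 8.2908*q^3 + 13.8042*q^2 - 10.7604*q + 3.3489)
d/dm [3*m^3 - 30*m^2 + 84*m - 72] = 9*m^2 - 60*m + 84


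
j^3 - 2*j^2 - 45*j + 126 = (j - 6)*(j - 3)*(j + 7)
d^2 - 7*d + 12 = (d - 4)*(d - 3)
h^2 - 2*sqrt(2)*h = h*(h - 2*sqrt(2))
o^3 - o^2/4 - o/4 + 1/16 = (o - 1/2)*(o - 1/4)*(o + 1/2)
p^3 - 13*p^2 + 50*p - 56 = (p - 7)*(p - 4)*(p - 2)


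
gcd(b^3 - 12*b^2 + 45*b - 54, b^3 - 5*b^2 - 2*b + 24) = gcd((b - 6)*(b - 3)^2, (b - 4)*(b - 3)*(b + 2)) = b - 3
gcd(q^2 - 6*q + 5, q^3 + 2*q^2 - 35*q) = q - 5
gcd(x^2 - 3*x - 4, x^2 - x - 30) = 1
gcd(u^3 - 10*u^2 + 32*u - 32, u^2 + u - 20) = u - 4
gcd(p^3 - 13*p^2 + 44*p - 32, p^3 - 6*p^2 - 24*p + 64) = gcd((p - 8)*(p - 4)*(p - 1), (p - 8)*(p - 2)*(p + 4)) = p - 8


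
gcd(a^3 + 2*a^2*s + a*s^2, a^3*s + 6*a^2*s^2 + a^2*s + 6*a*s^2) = a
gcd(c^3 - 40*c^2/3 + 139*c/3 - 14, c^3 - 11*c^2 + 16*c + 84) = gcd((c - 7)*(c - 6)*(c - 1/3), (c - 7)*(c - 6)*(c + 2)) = c^2 - 13*c + 42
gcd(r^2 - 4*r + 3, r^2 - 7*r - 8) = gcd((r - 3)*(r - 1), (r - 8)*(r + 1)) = 1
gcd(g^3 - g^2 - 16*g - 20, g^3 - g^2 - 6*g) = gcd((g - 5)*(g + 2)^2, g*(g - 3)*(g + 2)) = g + 2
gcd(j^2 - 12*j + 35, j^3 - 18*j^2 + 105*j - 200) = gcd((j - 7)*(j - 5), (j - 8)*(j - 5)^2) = j - 5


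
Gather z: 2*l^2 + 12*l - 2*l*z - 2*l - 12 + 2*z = 2*l^2 + 10*l + z*(2 - 2*l) - 12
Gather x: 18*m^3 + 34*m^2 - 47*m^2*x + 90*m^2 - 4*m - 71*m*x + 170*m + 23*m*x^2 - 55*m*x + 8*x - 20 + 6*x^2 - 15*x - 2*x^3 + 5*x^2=18*m^3 + 124*m^2 + 166*m - 2*x^3 + x^2*(23*m + 11) + x*(-47*m^2 - 126*m - 7) - 20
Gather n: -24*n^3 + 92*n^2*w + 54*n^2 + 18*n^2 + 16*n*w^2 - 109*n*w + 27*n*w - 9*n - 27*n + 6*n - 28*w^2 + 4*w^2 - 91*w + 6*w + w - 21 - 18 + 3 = -24*n^3 + n^2*(92*w + 72) + n*(16*w^2 - 82*w - 30) - 24*w^2 - 84*w - 36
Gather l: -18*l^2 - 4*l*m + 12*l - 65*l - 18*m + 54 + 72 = -18*l^2 + l*(-4*m - 53) - 18*m + 126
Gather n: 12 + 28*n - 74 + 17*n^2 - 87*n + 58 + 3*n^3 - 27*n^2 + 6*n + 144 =3*n^3 - 10*n^2 - 53*n + 140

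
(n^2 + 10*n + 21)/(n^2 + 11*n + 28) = (n + 3)/(n + 4)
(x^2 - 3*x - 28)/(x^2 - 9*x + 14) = (x + 4)/(x - 2)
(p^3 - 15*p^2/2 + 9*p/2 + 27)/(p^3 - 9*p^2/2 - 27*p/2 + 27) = (2*p^2 - 3*p - 9)/(2*p^2 + 3*p - 9)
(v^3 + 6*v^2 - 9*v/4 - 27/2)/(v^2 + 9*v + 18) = (v^2 - 9/4)/(v + 3)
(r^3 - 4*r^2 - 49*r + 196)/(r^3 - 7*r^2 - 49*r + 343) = (r - 4)/(r - 7)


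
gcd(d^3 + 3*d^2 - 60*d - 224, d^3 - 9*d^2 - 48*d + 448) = d^2 - d - 56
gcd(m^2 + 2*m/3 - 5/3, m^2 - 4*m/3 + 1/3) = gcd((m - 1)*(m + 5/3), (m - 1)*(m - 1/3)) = m - 1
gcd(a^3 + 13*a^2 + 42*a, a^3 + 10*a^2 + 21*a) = a^2 + 7*a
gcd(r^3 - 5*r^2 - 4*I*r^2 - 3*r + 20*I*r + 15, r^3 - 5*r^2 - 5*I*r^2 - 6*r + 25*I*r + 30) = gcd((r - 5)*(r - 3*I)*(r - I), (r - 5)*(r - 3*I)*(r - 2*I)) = r^2 + r*(-5 - 3*I) + 15*I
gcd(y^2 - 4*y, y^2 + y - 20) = y - 4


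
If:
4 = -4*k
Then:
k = -1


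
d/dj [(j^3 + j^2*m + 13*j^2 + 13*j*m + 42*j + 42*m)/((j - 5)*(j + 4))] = (j^4 - 2*j^3 - 14*j^2*m - 115*j^2 - 124*j*m - 520*j - 218*m - 840)/(j^4 - 2*j^3 - 39*j^2 + 40*j + 400)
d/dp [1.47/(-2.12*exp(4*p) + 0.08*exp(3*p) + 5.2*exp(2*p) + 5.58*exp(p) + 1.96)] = (12.4656*exp(3*p) - 0.3528*exp(2*p) - 15.288*exp(p) - 8.2026)*exp(p)/(-2.12*exp(4*p) + 0.08*exp(3*p) + 5.2*exp(2*p) + 5.58*exp(p) + 1.96)^2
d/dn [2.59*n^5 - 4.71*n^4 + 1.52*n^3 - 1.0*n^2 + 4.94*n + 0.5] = 12.95*n^4 - 18.84*n^3 + 4.56*n^2 - 2.0*n + 4.94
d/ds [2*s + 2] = 2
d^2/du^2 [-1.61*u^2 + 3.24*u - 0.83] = -3.22000000000000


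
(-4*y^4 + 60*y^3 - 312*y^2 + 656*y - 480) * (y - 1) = -4*y^5 + 64*y^4 - 372*y^3 + 968*y^2 - 1136*y + 480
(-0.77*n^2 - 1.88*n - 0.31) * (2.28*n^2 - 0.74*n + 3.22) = -1.7556*n^4 - 3.7166*n^3 - 1.795*n^2 - 5.8242*n - 0.9982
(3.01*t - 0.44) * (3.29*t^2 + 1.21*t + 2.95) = 9.9029*t^3 + 2.1945*t^2 + 8.3471*t - 1.298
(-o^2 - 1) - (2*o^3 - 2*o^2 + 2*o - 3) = -2*o^3 + o^2 - 2*o + 2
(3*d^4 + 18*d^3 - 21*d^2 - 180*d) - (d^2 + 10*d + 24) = 3*d^4 + 18*d^3 - 22*d^2 - 190*d - 24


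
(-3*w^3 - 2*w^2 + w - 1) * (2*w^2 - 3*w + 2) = -6*w^5 + 5*w^4 + 2*w^3 - 9*w^2 + 5*w - 2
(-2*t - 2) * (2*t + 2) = -4*t^2 - 8*t - 4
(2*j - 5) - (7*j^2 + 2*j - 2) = -7*j^2 - 3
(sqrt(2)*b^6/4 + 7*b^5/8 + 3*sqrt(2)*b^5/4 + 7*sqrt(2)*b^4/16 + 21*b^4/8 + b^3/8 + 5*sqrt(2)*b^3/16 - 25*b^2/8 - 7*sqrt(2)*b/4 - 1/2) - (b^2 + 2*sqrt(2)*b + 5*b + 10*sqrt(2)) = sqrt(2)*b^6/4 + 7*b^5/8 + 3*sqrt(2)*b^5/4 + 7*sqrt(2)*b^4/16 + 21*b^4/8 + b^3/8 + 5*sqrt(2)*b^3/16 - 33*b^2/8 - 15*sqrt(2)*b/4 - 5*b - 10*sqrt(2) - 1/2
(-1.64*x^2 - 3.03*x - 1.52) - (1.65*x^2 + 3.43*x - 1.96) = -3.29*x^2 - 6.46*x + 0.44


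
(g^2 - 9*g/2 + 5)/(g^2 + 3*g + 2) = (g^2 - 9*g/2 + 5)/(g^2 + 3*g + 2)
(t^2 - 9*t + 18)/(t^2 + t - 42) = (t - 3)/(t + 7)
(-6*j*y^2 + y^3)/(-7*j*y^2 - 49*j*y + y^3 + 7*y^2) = y*(6*j - y)/(7*j*y + 49*j - y^2 - 7*y)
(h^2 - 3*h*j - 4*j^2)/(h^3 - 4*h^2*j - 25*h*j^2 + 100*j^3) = (h + j)/(h^2 - 25*j^2)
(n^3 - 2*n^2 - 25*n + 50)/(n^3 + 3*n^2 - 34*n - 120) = (n^2 - 7*n + 10)/(n^2 - 2*n - 24)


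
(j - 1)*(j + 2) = j^2 + j - 2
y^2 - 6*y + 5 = (y - 5)*(y - 1)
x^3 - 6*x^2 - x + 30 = (x - 5)*(x - 3)*(x + 2)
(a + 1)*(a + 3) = a^2 + 4*a + 3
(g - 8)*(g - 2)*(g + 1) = g^3 - 9*g^2 + 6*g + 16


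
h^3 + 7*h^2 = h^2*(h + 7)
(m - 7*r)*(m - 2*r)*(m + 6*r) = m^3 - 3*m^2*r - 40*m*r^2 + 84*r^3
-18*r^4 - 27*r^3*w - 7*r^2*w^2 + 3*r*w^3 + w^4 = (-3*r + w)*(r + w)*(2*r + w)*(3*r + w)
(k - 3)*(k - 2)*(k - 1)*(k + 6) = k^4 - 25*k^2 + 60*k - 36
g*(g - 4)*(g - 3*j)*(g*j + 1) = g^4*j - 3*g^3*j^2 - 4*g^3*j + g^3 + 12*g^2*j^2 - 3*g^2*j - 4*g^2 + 12*g*j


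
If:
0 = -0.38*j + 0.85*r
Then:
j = 2.23684210526316*r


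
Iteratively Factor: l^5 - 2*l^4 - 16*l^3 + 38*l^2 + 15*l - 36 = (l - 1)*(l^4 - l^3 - 17*l^2 + 21*l + 36) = (l - 3)*(l - 1)*(l^3 + 2*l^2 - 11*l - 12) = (l - 3)*(l - 1)*(l + 1)*(l^2 + l - 12) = (l - 3)^2*(l - 1)*(l + 1)*(l + 4)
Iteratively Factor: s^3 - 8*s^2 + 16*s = (s - 4)*(s^2 - 4*s) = s*(s - 4)*(s - 4)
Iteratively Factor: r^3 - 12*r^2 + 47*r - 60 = (r - 4)*(r^2 - 8*r + 15) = (r - 5)*(r - 4)*(r - 3)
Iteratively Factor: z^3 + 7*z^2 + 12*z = (z + 4)*(z^2 + 3*z) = (z + 3)*(z + 4)*(z)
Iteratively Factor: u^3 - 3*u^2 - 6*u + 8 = (u + 2)*(u^2 - 5*u + 4) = (u - 4)*(u + 2)*(u - 1)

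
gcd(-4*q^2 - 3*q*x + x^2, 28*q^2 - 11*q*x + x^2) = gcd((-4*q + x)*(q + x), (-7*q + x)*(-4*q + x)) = -4*q + x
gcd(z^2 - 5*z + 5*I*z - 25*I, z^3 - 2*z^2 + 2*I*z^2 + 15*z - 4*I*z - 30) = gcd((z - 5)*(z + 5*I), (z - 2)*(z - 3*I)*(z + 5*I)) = z + 5*I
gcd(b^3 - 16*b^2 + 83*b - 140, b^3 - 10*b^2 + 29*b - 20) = b^2 - 9*b + 20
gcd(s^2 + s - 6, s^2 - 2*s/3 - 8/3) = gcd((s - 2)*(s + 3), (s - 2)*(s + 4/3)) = s - 2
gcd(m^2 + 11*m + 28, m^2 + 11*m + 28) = m^2 + 11*m + 28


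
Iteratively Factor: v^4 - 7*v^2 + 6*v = (v - 2)*(v^3 + 2*v^2 - 3*v) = (v - 2)*(v + 3)*(v^2 - v) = (v - 2)*(v - 1)*(v + 3)*(v)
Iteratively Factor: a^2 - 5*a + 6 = (a - 3)*(a - 2)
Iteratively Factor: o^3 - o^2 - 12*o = (o)*(o^2 - o - 12) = o*(o + 3)*(o - 4)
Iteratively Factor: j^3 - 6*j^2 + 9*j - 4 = (j - 1)*(j^2 - 5*j + 4) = (j - 4)*(j - 1)*(j - 1)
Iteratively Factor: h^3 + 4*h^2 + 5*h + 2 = (h + 1)*(h^2 + 3*h + 2) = (h + 1)^2*(h + 2)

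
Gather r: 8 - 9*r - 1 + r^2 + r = r^2 - 8*r + 7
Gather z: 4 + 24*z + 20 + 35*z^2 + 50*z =35*z^2 + 74*z + 24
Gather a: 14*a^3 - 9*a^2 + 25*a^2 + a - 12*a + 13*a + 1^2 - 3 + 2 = 14*a^3 + 16*a^2 + 2*a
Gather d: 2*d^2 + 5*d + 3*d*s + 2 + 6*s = 2*d^2 + d*(3*s + 5) + 6*s + 2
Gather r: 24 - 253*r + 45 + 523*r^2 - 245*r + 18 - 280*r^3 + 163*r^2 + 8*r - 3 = -280*r^3 + 686*r^2 - 490*r + 84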